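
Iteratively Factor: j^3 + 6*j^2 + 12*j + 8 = (j + 2)*(j^2 + 4*j + 4) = (j + 2)^2*(j + 2)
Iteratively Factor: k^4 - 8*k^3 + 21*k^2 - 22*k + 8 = (k - 4)*(k^3 - 4*k^2 + 5*k - 2) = (k - 4)*(k - 1)*(k^2 - 3*k + 2) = (k - 4)*(k - 2)*(k - 1)*(k - 1)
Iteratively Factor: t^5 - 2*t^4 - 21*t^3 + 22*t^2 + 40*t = (t - 5)*(t^4 + 3*t^3 - 6*t^2 - 8*t) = (t - 5)*(t + 4)*(t^3 - t^2 - 2*t) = t*(t - 5)*(t + 4)*(t^2 - t - 2) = t*(t - 5)*(t + 1)*(t + 4)*(t - 2)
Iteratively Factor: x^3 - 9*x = (x - 3)*(x^2 + 3*x) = (x - 3)*(x + 3)*(x)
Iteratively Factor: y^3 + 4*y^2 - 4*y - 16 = (y + 2)*(y^2 + 2*y - 8) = (y + 2)*(y + 4)*(y - 2)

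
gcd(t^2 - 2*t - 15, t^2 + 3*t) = t + 3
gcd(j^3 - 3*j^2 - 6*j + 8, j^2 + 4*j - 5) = j - 1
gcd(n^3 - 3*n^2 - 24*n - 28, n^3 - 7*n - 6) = n + 2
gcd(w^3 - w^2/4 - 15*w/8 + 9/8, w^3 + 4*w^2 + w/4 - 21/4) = w^2 + w/2 - 3/2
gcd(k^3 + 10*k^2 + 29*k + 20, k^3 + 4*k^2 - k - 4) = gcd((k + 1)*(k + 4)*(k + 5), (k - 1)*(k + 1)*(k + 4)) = k^2 + 5*k + 4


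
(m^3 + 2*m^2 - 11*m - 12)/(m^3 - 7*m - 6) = (m + 4)/(m + 2)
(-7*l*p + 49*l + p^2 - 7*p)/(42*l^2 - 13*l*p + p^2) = (p - 7)/(-6*l + p)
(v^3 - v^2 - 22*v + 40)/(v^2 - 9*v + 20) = (v^2 + 3*v - 10)/(v - 5)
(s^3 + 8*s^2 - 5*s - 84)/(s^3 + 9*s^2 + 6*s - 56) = (s - 3)/(s - 2)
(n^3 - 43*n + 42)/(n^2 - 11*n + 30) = (n^2 + 6*n - 7)/(n - 5)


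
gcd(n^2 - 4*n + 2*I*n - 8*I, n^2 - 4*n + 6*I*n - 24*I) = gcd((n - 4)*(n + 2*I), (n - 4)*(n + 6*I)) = n - 4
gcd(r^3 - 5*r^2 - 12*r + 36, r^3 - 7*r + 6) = r^2 + r - 6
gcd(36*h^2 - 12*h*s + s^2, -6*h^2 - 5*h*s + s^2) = -6*h + s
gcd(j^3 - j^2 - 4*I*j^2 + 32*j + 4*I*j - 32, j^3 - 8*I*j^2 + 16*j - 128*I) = j^2 - 4*I*j + 32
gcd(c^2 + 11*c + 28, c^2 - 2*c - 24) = c + 4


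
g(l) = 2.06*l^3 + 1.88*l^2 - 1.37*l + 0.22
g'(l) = 6.18*l^2 + 3.76*l - 1.37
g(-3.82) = -81.94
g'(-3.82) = 74.45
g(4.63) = 238.64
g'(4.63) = 148.52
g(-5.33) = -250.99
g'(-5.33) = 154.16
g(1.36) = 7.02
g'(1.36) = 15.17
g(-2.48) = -16.24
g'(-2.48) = 27.31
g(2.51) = 41.20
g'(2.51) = 47.00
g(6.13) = 536.98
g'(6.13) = 253.90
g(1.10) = 3.73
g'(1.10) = 10.24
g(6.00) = 504.64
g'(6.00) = 243.67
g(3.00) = 68.65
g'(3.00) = 65.53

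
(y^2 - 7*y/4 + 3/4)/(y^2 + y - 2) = (y - 3/4)/(y + 2)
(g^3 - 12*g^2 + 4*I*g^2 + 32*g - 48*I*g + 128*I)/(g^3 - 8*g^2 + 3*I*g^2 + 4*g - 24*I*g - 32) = (g - 4)/(g - I)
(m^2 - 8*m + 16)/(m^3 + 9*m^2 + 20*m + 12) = (m^2 - 8*m + 16)/(m^3 + 9*m^2 + 20*m + 12)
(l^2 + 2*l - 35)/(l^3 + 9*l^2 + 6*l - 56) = (l - 5)/(l^2 + 2*l - 8)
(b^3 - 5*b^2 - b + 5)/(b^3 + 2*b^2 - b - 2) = (b - 5)/(b + 2)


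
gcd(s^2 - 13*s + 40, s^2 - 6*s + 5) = s - 5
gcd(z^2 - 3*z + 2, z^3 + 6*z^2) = 1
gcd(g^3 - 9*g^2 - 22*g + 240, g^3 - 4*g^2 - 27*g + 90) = g^2 - g - 30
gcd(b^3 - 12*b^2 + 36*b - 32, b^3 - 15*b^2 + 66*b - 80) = b^2 - 10*b + 16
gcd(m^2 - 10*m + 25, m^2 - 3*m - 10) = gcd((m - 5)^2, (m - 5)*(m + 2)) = m - 5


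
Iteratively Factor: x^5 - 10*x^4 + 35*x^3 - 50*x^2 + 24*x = (x - 3)*(x^4 - 7*x^3 + 14*x^2 - 8*x) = x*(x - 3)*(x^3 - 7*x^2 + 14*x - 8) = x*(x - 3)*(x - 1)*(x^2 - 6*x + 8) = x*(x - 3)*(x - 2)*(x - 1)*(x - 4)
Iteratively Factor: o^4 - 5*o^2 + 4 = (o - 1)*(o^3 + o^2 - 4*o - 4) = (o - 1)*(o + 1)*(o^2 - 4) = (o - 1)*(o + 1)*(o + 2)*(o - 2)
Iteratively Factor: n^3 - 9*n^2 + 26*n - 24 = (n - 2)*(n^2 - 7*n + 12) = (n - 3)*(n - 2)*(n - 4)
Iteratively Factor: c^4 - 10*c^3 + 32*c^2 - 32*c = (c - 4)*(c^3 - 6*c^2 + 8*c) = (c - 4)^2*(c^2 - 2*c) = (c - 4)^2*(c - 2)*(c)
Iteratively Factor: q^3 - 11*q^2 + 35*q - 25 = (q - 5)*(q^2 - 6*q + 5) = (q - 5)*(q - 1)*(q - 5)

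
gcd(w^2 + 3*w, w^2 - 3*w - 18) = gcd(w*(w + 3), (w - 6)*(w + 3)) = w + 3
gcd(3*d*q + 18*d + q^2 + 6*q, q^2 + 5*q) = 1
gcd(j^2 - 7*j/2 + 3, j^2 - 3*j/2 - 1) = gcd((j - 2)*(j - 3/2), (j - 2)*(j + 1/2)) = j - 2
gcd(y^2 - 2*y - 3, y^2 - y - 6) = y - 3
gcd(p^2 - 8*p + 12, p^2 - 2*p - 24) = p - 6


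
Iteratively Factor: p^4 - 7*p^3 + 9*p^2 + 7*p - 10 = (p + 1)*(p^3 - 8*p^2 + 17*p - 10) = (p - 1)*(p + 1)*(p^2 - 7*p + 10) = (p - 5)*(p - 1)*(p + 1)*(p - 2)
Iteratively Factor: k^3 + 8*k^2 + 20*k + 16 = (k + 2)*(k^2 + 6*k + 8) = (k + 2)^2*(k + 4)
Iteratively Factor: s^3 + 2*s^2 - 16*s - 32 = (s + 4)*(s^2 - 2*s - 8) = (s - 4)*(s + 4)*(s + 2)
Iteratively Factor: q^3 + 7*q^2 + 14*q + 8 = (q + 4)*(q^2 + 3*q + 2) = (q + 1)*(q + 4)*(q + 2)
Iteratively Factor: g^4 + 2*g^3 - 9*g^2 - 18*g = (g + 3)*(g^3 - g^2 - 6*g) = g*(g + 3)*(g^2 - g - 6) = g*(g + 2)*(g + 3)*(g - 3)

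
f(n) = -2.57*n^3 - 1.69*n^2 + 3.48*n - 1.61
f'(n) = -7.71*n^2 - 3.38*n + 3.48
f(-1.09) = -4.08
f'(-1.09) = -2.00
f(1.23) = -4.67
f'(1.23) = -12.34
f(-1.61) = -0.87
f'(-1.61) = -11.06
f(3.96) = -173.93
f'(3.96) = -130.81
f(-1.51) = -1.87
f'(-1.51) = -9.00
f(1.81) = -16.09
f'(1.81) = -27.90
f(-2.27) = 11.84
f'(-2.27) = -28.58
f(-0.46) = -3.32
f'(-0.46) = 3.40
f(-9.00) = 1703.71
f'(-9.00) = -590.61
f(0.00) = -1.61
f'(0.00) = 3.48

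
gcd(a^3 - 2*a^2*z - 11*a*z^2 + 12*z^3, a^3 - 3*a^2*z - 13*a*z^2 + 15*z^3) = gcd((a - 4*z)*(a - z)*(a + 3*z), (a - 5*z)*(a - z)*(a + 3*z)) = -a^2 - 2*a*z + 3*z^2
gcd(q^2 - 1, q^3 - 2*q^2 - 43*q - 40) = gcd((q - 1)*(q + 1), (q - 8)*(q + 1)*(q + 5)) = q + 1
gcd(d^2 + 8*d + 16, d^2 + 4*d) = d + 4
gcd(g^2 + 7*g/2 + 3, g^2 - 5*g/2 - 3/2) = 1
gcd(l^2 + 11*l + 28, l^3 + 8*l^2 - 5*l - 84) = l^2 + 11*l + 28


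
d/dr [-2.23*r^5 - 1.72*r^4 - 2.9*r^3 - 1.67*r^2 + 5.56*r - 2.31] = -11.15*r^4 - 6.88*r^3 - 8.7*r^2 - 3.34*r + 5.56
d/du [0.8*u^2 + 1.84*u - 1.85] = 1.6*u + 1.84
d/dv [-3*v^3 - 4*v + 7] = -9*v^2 - 4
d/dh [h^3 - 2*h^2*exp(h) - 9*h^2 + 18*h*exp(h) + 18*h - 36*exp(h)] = -2*h^2*exp(h) + 3*h^2 + 14*h*exp(h) - 18*h - 18*exp(h) + 18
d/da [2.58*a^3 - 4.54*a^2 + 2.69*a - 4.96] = 7.74*a^2 - 9.08*a + 2.69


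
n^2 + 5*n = n*(n + 5)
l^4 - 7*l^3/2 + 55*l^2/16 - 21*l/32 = l*(l - 7/4)*(l - 3/2)*(l - 1/4)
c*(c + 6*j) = c^2 + 6*c*j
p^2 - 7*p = p*(p - 7)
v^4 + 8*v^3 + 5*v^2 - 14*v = v*(v - 1)*(v + 2)*(v + 7)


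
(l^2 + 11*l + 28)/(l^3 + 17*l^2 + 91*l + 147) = (l + 4)/(l^2 + 10*l + 21)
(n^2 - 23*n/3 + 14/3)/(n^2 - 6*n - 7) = (n - 2/3)/(n + 1)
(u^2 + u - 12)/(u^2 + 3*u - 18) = (u + 4)/(u + 6)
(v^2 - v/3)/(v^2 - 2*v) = (v - 1/3)/(v - 2)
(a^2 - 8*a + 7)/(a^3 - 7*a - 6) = (-a^2 + 8*a - 7)/(-a^3 + 7*a + 6)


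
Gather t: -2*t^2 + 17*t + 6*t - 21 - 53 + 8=-2*t^2 + 23*t - 66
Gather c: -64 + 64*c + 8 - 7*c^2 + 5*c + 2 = -7*c^2 + 69*c - 54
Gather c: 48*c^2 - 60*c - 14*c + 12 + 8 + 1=48*c^2 - 74*c + 21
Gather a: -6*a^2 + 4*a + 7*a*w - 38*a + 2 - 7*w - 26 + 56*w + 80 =-6*a^2 + a*(7*w - 34) + 49*w + 56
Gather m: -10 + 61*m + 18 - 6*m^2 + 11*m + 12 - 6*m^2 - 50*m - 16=-12*m^2 + 22*m + 4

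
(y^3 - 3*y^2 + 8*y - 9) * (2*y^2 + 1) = 2*y^5 - 6*y^4 + 17*y^3 - 21*y^2 + 8*y - 9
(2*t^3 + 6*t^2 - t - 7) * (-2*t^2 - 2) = -4*t^5 - 12*t^4 - 2*t^3 + 2*t^2 + 2*t + 14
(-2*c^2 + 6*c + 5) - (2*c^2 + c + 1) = -4*c^2 + 5*c + 4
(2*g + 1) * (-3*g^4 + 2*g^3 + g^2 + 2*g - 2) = -6*g^5 + g^4 + 4*g^3 + 5*g^2 - 2*g - 2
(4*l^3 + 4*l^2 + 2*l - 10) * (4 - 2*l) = -8*l^4 + 8*l^3 + 12*l^2 + 28*l - 40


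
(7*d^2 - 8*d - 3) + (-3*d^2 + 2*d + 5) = 4*d^2 - 6*d + 2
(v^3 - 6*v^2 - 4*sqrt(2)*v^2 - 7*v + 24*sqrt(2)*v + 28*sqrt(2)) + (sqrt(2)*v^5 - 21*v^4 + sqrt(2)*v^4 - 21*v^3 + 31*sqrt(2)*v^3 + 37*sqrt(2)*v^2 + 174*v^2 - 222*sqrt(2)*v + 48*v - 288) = sqrt(2)*v^5 - 21*v^4 + sqrt(2)*v^4 - 20*v^3 + 31*sqrt(2)*v^3 + 33*sqrt(2)*v^2 + 168*v^2 - 198*sqrt(2)*v + 41*v - 288 + 28*sqrt(2)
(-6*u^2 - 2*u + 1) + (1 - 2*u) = -6*u^2 - 4*u + 2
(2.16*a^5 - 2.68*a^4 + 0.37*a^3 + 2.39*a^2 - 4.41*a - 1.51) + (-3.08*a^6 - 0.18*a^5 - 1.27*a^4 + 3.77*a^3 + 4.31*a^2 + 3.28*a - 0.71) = -3.08*a^6 + 1.98*a^5 - 3.95*a^4 + 4.14*a^3 + 6.7*a^2 - 1.13*a - 2.22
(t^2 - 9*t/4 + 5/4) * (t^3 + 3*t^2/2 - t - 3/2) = t^5 - 3*t^4/4 - 25*t^3/8 + 21*t^2/8 + 17*t/8 - 15/8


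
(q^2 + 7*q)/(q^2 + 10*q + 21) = q/(q + 3)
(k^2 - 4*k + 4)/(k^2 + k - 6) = (k - 2)/(k + 3)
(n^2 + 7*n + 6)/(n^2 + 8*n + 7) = (n + 6)/(n + 7)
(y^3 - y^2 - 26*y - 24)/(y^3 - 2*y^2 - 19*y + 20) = (y^2 - 5*y - 6)/(y^2 - 6*y + 5)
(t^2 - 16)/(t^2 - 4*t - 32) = (t - 4)/(t - 8)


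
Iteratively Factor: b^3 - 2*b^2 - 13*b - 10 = (b - 5)*(b^2 + 3*b + 2) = (b - 5)*(b + 2)*(b + 1)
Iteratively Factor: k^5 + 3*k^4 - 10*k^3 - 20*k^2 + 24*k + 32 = (k - 2)*(k^4 + 5*k^3 - 20*k - 16) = (k - 2)*(k + 1)*(k^3 + 4*k^2 - 4*k - 16) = (k - 2)*(k + 1)*(k + 4)*(k^2 - 4) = (k - 2)^2*(k + 1)*(k + 4)*(k + 2)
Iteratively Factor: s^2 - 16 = (s + 4)*(s - 4)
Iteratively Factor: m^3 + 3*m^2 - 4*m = (m - 1)*(m^2 + 4*m) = (m - 1)*(m + 4)*(m)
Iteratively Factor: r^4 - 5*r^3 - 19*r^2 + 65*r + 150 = (r - 5)*(r^3 - 19*r - 30) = (r - 5)^2*(r^2 + 5*r + 6) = (r - 5)^2*(r + 2)*(r + 3)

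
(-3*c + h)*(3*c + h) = -9*c^2 + h^2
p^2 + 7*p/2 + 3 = (p + 3/2)*(p + 2)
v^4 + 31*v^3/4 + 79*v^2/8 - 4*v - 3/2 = (v - 1/2)*(v + 1/4)*(v + 2)*(v + 6)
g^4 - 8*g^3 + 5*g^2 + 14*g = g*(g - 7)*(g - 2)*(g + 1)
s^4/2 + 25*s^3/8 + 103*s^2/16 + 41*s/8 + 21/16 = (s/2 + 1/2)*(s + 1/2)*(s + 7/4)*(s + 3)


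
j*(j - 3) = j^2 - 3*j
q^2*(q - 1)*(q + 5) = q^4 + 4*q^3 - 5*q^2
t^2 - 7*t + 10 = (t - 5)*(t - 2)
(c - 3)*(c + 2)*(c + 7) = c^3 + 6*c^2 - 13*c - 42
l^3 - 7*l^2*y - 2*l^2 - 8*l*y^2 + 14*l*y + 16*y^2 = (l - 2)*(l - 8*y)*(l + y)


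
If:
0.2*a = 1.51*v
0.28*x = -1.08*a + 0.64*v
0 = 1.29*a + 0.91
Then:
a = -0.71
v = -0.09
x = 2.51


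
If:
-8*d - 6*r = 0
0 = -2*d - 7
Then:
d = -7/2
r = 14/3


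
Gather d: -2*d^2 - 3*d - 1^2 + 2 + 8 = -2*d^2 - 3*d + 9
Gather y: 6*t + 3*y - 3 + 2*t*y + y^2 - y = 6*t + y^2 + y*(2*t + 2) - 3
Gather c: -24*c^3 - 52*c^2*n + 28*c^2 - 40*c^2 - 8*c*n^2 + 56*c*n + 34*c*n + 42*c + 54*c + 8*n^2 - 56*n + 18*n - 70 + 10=-24*c^3 + c^2*(-52*n - 12) + c*(-8*n^2 + 90*n + 96) + 8*n^2 - 38*n - 60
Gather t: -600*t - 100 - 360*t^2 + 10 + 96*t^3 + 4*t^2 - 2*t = 96*t^3 - 356*t^2 - 602*t - 90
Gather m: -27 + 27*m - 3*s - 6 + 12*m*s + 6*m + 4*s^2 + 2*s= m*(12*s + 33) + 4*s^2 - s - 33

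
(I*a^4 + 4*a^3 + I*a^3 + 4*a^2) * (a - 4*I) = I*a^5 + 8*a^4 + I*a^4 + 8*a^3 - 16*I*a^3 - 16*I*a^2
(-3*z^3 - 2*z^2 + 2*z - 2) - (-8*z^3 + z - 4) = 5*z^3 - 2*z^2 + z + 2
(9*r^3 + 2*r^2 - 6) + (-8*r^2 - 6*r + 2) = 9*r^3 - 6*r^2 - 6*r - 4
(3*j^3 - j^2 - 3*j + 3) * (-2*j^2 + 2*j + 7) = -6*j^5 + 8*j^4 + 25*j^3 - 19*j^2 - 15*j + 21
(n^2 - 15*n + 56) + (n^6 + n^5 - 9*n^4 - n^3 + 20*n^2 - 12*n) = n^6 + n^5 - 9*n^4 - n^3 + 21*n^2 - 27*n + 56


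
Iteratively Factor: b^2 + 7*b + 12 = (b + 3)*(b + 4)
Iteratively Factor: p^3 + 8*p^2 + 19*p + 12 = (p + 3)*(p^2 + 5*p + 4) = (p + 1)*(p + 3)*(p + 4)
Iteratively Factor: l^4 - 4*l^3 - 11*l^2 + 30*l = (l - 2)*(l^3 - 2*l^2 - 15*l) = (l - 2)*(l + 3)*(l^2 - 5*l) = (l - 5)*(l - 2)*(l + 3)*(l)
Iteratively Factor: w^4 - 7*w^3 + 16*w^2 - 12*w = (w - 3)*(w^3 - 4*w^2 + 4*w) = (w - 3)*(w - 2)*(w^2 - 2*w) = w*(w - 3)*(w - 2)*(w - 2)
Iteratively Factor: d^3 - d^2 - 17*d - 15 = (d + 1)*(d^2 - 2*d - 15) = (d + 1)*(d + 3)*(d - 5)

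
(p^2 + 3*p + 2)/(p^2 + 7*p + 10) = (p + 1)/(p + 5)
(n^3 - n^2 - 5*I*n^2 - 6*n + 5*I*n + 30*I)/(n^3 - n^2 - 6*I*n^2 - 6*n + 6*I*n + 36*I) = (n - 5*I)/(n - 6*I)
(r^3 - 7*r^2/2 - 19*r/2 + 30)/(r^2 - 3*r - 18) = (r^2 - 13*r/2 + 10)/(r - 6)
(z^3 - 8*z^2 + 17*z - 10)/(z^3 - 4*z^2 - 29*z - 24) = (-z^3 + 8*z^2 - 17*z + 10)/(-z^3 + 4*z^2 + 29*z + 24)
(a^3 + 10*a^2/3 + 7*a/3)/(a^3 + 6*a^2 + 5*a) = (a + 7/3)/(a + 5)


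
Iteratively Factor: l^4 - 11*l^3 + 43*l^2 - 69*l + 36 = (l - 3)*(l^3 - 8*l^2 + 19*l - 12) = (l - 3)^2*(l^2 - 5*l + 4) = (l - 3)^2*(l - 1)*(l - 4)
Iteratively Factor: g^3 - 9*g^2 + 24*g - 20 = (g - 2)*(g^2 - 7*g + 10) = (g - 5)*(g - 2)*(g - 2)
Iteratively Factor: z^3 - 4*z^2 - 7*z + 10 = (z - 5)*(z^2 + z - 2) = (z - 5)*(z - 1)*(z + 2)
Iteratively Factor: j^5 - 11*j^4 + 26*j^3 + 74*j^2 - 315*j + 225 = (j + 3)*(j^4 - 14*j^3 + 68*j^2 - 130*j + 75) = (j - 5)*(j + 3)*(j^3 - 9*j^2 + 23*j - 15) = (j - 5)*(j - 1)*(j + 3)*(j^2 - 8*j + 15) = (j - 5)*(j - 3)*(j - 1)*(j + 3)*(j - 5)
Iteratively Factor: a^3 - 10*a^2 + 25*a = (a - 5)*(a^2 - 5*a) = (a - 5)^2*(a)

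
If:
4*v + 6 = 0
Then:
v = -3/2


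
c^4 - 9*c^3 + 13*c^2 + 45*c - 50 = (c - 5)^2*(c - 1)*(c + 2)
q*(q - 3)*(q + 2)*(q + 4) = q^4 + 3*q^3 - 10*q^2 - 24*q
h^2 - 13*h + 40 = (h - 8)*(h - 5)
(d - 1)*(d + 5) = d^2 + 4*d - 5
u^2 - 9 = (u - 3)*(u + 3)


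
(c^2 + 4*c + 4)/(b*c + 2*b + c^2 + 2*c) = (c + 2)/(b + c)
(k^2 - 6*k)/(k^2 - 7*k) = (k - 6)/(k - 7)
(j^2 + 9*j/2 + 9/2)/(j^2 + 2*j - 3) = (j + 3/2)/(j - 1)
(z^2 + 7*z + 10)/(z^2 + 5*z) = (z + 2)/z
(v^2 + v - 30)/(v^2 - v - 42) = (v - 5)/(v - 7)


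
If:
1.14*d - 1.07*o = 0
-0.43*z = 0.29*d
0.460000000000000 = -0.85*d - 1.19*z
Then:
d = -9.70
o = -10.33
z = 6.54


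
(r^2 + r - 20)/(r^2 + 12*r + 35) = (r - 4)/(r + 7)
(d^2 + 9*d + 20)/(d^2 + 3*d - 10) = (d + 4)/(d - 2)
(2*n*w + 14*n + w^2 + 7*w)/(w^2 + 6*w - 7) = (2*n + w)/(w - 1)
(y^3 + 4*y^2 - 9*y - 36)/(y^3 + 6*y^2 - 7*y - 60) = (y + 3)/(y + 5)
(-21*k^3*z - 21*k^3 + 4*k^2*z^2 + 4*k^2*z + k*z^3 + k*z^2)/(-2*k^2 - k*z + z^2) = k*(21*k^2*z + 21*k^2 - 4*k*z^2 - 4*k*z - z^3 - z^2)/(2*k^2 + k*z - z^2)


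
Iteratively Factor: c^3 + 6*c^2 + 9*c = (c + 3)*(c^2 + 3*c) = c*(c + 3)*(c + 3)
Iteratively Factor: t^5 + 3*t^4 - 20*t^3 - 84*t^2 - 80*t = (t)*(t^4 + 3*t^3 - 20*t^2 - 84*t - 80) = t*(t + 2)*(t^3 + t^2 - 22*t - 40) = t*(t - 5)*(t + 2)*(t^2 + 6*t + 8) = t*(t - 5)*(t + 2)^2*(t + 4)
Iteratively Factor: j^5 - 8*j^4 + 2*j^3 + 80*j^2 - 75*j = (j + 3)*(j^4 - 11*j^3 + 35*j^2 - 25*j) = (j - 1)*(j + 3)*(j^3 - 10*j^2 + 25*j) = (j - 5)*(j - 1)*(j + 3)*(j^2 - 5*j) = (j - 5)^2*(j - 1)*(j + 3)*(j)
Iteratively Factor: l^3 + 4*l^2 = (l + 4)*(l^2) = l*(l + 4)*(l)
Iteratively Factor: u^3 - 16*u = (u + 4)*(u^2 - 4*u) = (u - 4)*(u + 4)*(u)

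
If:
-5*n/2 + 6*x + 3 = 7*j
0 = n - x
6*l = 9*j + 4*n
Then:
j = x/2 + 3/7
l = 17*x/12 + 9/14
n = x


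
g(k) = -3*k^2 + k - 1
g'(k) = 1 - 6*k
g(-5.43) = -94.88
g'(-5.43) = 33.58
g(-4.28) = -60.24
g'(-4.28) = 26.68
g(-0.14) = -1.20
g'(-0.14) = 1.84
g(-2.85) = -28.22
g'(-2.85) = 18.10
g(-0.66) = -2.97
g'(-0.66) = 4.96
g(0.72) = -1.84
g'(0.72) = -3.32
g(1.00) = -3.00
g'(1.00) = -5.00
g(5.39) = -82.77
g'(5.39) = -31.34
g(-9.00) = -253.00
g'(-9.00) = 55.00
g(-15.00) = -691.00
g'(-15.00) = 91.00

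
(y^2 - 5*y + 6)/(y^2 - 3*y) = (y - 2)/y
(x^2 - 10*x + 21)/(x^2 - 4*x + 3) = (x - 7)/(x - 1)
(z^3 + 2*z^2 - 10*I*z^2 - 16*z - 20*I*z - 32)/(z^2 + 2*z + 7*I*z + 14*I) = (z^2 - 10*I*z - 16)/(z + 7*I)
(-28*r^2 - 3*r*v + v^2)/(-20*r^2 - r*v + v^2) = (7*r - v)/(5*r - v)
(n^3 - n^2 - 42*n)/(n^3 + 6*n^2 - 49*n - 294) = n/(n + 7)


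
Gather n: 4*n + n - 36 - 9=5*n - 45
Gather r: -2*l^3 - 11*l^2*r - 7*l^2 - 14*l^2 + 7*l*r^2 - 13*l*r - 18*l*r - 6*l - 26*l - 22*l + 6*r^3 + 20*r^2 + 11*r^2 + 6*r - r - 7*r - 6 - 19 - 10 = -2*l^3 - 21*l^2 - 54*l + 6*r^3 + r^2*(7*l + 31) + r*(-11*l^2 - 31*l - 2) - 35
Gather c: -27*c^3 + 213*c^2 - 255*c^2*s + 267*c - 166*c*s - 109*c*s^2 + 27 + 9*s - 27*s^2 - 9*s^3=-27*c^3 + c^2*(213 - 255*s) + c*(-109*s^2 - 166*s + 267) - 9*s^3 - 27*s^2 + 9*s + 27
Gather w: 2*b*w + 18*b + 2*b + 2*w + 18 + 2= 20*b + w*(2*b + 2) + 20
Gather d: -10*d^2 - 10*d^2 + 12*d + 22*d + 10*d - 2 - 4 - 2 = -20*d^2 + 44*d - 8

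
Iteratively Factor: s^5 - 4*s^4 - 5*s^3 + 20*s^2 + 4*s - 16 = (s + 2)*(s^4 - 6*s^3 + 7*s^2 + 6*s - 8) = (s + 1)*(s + 2)*(s^3 - 7*s^2 + 14*s - 8) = (s - 2)*(s + 1)*(s + 2)*(s^2 - 5*s + 4) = (s - 2)*(s - 1)*(s + 1)*(s + 2)*(s - 4)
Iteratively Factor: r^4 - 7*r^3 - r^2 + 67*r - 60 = (r + 3)*(r^3 - 10*r^2 + 29*r - 20) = (r - 4)*(r + 3)*(r^2 - 6*r + 5) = (r - 4)*(r - 1)*(r + 3)*(r - 5)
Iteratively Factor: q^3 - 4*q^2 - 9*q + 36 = (q - 3)*(q^2 - q - 12) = (q - 4)*(q - 3)*(q + 3)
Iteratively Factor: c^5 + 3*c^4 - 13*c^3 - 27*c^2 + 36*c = (c + 4)*(c^4 - c^3 - 9*c^2 + 9*c) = (c + 3)*(c + 4)*(c^3 - 4*c^2 + 3*c) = c*(c + 3)*(c + 4)*(c^2 - 4*c + 3) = c*(c - 3)*(c + 3)*(c + 4)*(c - 1)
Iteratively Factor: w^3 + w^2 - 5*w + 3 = (w + 3)*(w^2 - 2*w + 1) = (w - 1)*(w + 3)*(w - 1)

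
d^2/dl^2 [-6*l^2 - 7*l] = -12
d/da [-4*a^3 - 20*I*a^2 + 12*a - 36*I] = -12*a^2 - 40*I*a + 12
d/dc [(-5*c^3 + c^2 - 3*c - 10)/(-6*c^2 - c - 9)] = (30*c^4 + 10*c^3 + 116*c^2 - 138*c + 17)/(36*c^4 + 12*c^3 + 109*c^2 + 18*c + 81)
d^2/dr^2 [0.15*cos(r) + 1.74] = -0.15*cos(r)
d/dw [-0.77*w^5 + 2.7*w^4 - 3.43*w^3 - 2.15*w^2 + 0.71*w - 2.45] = -3.85*w^4 + 10.8*w^3 - 10.29*w^2 - 4.3*w + 0.71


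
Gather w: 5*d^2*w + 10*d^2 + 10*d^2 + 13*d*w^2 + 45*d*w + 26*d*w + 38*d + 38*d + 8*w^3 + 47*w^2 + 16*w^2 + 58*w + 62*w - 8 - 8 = 20*d^2 + 76*d + 8*w^3 + w^2*(13*d + 63) + w*(5*d^2 + 71*d + 120) - 16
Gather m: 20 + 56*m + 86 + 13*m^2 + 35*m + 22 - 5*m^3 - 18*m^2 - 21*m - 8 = -5*m^3 - 5*m^2 + 70*m + 120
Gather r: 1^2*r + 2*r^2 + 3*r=2*r^2 + 4*r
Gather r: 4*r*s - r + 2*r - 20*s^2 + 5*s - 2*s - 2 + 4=r*(4*s + 1) - 20*s^2 + 3*s + 2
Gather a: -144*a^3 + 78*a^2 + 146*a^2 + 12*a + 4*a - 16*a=-144*a^3 + 224*a^2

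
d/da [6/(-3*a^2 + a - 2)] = 6*(6*a - 1)/(3*a^2 - a + 2)^2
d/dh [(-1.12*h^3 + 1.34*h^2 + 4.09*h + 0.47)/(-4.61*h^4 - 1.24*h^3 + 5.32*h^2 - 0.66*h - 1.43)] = (-5.1632*h^6 + 12.3548*h^5 + 52.2679*h^4 + 20.2884*h^3 - 16.09*h^2 - 8.8332*h - 5.5385)/(21.2521*h^8 + 11.4328*h^7 - 47.5128*h^6 - 7.1084*h^5 + 43.1238*h^4 - 3.476*h^3 - 14.7796*h^2 + 1.8876*h + 2.0449)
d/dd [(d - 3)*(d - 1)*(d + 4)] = 3*d^2 - 13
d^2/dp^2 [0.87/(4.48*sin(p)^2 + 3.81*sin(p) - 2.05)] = (-69.844992*sin(p)^4 - 44.549568*sin(p)^3 + 60.178161*sin(p)^2 + 82.304001*sin(p) + 41.238174)/(4.48*sin(p)^2 + 3.81*sin(p) - 2.05)^3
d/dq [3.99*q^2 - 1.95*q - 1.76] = 7.98*q - 1.95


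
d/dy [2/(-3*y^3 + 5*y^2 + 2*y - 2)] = 2*(9*y^2 - 10*y - 2)/(3*y^3 - 5*y^2 - 2*y + 2)^2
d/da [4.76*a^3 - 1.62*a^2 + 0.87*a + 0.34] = 14.28*a^2 - 3.24*a + 0.87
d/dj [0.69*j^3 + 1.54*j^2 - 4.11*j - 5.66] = 2.07*j^2 + 3.08*j - 4.11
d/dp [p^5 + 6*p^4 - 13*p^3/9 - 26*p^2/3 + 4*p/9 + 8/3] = 5*p^4 + 24*p^3 - 13*p^2/3 - 52*p/3 + 4/9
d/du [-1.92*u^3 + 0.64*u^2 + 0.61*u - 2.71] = -5.76*u^2 + 1.28*u + 0.61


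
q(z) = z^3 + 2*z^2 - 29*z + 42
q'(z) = 3*z^2 + 4*z - 29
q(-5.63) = 90.21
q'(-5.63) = 43.57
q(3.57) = 9.46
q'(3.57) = 23.51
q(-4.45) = 122.53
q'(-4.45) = 12.61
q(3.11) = 1.23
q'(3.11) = 12.46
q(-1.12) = 75.58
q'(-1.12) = -29.72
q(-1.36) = 82.62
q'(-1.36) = -28.89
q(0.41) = 30.52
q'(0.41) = -26.86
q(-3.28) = 123.35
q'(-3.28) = -9.84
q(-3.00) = 120.00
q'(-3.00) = -14.00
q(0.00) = 42.00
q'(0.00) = -29.00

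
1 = 1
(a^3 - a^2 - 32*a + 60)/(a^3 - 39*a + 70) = (a + 6)/(a + 7)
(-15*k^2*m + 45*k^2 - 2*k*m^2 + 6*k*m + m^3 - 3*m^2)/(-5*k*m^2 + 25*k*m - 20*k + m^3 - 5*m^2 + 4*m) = (3*k*m - 9*k + m^2 - 3*m)/(m^2 - 5*m + 4)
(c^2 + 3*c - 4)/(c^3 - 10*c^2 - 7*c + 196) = (c - 1)/(c^2 - 14*c + 49)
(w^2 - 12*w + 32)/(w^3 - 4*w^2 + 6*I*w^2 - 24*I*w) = (w - 8)/(w*(w + 6*I))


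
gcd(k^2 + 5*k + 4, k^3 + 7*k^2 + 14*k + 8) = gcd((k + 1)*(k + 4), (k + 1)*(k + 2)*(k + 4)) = k^2 + 5*k + 4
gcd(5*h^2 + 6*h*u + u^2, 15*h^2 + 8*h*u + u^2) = 5*h + u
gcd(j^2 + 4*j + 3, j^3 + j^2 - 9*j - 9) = j^2 + 4*j + 3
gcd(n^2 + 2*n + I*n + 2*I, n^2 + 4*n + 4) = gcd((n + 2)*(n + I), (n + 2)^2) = n + 2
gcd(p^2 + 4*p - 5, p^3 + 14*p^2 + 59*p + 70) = p + 5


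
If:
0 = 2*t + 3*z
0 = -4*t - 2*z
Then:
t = 0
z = 0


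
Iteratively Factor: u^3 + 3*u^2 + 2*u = (u + 1)*(u^2 + 2*u) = (u + 1)*(u + 2)*(u)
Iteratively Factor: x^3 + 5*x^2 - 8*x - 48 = (x + 4)*(x^2 + x - 12) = (x - 3)*(x + 4)*(x + 4)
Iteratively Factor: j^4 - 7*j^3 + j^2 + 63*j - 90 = (j - 3)*(j^3 - 4*j^2 - 11*j + 30) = (j - 3)*(j - 2)*(j^2 - 2*j - 15) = (j - 5)*(j - 3)*(j - 2)*(j + 3)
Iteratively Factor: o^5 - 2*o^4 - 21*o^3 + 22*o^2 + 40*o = (o - 2)*(o^4 - 21*o^2 - 20*o) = o*(o - 2)*(o^3 - 21*o - 20) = o*(o - 2)*(o + 1)*(o^2 - o - 20) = o*(o - 2)*(o + 1)*(o + 4)*(o - 5)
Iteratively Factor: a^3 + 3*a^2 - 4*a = (a - 1)*(a^2 + 4*a) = (a - 1)*(a + 4)*(a)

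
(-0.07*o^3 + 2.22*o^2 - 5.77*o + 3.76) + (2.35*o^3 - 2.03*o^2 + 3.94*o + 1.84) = 2.28*o^3 + 0.19*o^2 - 1.83*o + 5.6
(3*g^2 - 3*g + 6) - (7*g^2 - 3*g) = 6 - 4*g^2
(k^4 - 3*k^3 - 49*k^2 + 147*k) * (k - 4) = k^5 - 7*k^4 - 37*k^3 + 343*k^2 - 588*k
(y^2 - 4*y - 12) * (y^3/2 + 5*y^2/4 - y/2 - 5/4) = y^5/2 - 3*y^4/4 - 23*y^3/2 - 57*y^2/4 + 11*y + 15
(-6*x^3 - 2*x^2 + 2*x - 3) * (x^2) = -6*x^5 - 2*x^4 + 2*x^3 - 3*x^2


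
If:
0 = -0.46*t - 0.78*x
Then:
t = -1.69565217391304*x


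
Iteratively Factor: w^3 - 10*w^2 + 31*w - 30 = (w - 3)*(w^2 - 7*w + 10) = (w - 3)*(w - 2)*(w - 5)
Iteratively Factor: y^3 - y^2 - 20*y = (y + 4)*(y^2 - 5*y) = y*(y + 4)*(y - 5)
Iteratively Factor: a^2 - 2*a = (a - 2)*(a)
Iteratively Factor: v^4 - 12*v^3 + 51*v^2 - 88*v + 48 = (v - 1)*(v^3 - 11*v^2 + 40*v - 48) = (v - 4)*(v - 1)*(v^2 - 7*v + 12) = (v - 4)^2*(v - 1)*(v - 3)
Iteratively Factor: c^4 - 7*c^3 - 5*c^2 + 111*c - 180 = (c - 5)*(c^3 - 2*c^2 - 15*c + 36) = (c - 5)*(c + 4)*(c^2 - 6*c + 9) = (c - 5)*(c - 3)*(c + 4)*(c - 3)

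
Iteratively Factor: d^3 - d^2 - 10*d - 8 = (d + 1)*(d^2 - 2*d - 8) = (d - 4)*(d + 1)*(d + 2)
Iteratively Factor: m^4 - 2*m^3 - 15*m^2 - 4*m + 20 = (m + 2)*(m^3 - 4*m^2 - 7*m + 10) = (m + 2)^2*(m^2 - 6*m + 5) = (m - 1)*(m + 2)^2*(m - 5)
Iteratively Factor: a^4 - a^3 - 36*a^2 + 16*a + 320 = (a - 5)*(a^3 + 4*a^2 - 16*a - 64) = (a - 5)*(a + 4)*(a^2 - 16) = (a - 5)*(a - 4)*(a + 4)*(a + 4)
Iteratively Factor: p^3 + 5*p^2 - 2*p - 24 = (p + 4)*(p^2 + p - 6) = (p + 3)*(p + 4)*(p - 2)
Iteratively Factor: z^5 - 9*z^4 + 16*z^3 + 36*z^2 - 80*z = (z - 2)*(z^4 - 7*z^3 + 2*z^2 + 40*z) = (z - 2)*(z + 2)*(z^3 - 9*z^2 + 20*z) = z*(z - 2)*(z + 2)*(z^2 - 9*z + 20) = z*(z - 4)*(z - 2)*(z + 2)*(z - 5)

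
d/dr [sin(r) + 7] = cos(r)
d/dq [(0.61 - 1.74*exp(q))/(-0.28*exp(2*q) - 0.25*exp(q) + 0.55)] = (-0.4872*exp(2*q) + 0.3416*exp(q) - 0.8045)*exp(q)/(0.0784*exp(4*q) + 0.14*exp(3*q) - 0.2455*exp(2*q) - 0.275*exp(q) + 0.3025)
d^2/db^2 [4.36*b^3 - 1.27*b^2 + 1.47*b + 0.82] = 26.16*b - 2.54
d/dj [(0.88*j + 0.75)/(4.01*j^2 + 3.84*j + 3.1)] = (3.5288*j^2 + 3.3792*j - (0.88*j + 0.75)*(8.02*j + 3.84) + 2.728)/(4.01*j^2 + 3.84*j + 3.1)^2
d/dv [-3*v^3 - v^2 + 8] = v*(-9*v - 2)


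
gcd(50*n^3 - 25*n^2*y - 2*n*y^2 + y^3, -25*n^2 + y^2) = -25*n^2 + y^2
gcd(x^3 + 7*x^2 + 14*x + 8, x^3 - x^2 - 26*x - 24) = x^2 + 5*x + 4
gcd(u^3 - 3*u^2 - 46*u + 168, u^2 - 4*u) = u - 4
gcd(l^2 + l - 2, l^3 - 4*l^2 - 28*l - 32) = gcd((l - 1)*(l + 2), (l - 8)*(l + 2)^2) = l + 2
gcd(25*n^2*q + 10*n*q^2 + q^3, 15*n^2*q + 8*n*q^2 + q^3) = 5*n*q + q^2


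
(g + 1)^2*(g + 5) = g^3 + 7*g^2 + 11*g + 5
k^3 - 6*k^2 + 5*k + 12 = (k - 4)*(k - 3)*(k + 1)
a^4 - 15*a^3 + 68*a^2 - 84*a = a*(a - 7)*(a - 6)*(a - 2)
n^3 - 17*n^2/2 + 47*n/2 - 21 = (n - 7/2)*(n - 3)*(n - 2)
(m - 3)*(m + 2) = m^2 - m - 6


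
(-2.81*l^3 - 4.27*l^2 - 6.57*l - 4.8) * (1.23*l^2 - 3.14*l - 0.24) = -3.4563*l^5 + 3.5713*l^4 + 6.0011*l^3 + 15.7506*l^2 + 16.6488*l + 1.152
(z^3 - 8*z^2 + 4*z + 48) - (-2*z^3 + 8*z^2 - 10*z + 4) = 3*z^3 - 16*z^2 + 14*z + 44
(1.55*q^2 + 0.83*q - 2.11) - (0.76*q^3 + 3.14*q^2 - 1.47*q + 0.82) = -0.76*q^3 - 1.59*q^2 + 2.3*q - 2.93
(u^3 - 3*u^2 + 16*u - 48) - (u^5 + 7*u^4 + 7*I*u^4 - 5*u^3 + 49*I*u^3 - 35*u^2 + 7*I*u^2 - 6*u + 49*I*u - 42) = -u^5 - 7*u^4 - 7*I*u^4 + 6*u^3 - 49*I*u^3 + 32*u^2 - 7*I*u^2 + 22*u - 49*I*u - 6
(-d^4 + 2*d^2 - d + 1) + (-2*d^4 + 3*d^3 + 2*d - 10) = -3*d^4 + 3*d^3 + 2*d^2 + d - 9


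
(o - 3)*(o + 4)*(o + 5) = o^3 + 6*o^2 - 7*o - 60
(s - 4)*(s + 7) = s^2 + 3*s - 28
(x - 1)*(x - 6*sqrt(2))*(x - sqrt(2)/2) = x^3 - 13*sqrt(2)*x^2/2 - x^2 + 6*x + 13*sqrt(2)*x/2 - 6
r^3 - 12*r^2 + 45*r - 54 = (r - 6)*(r - 3)^2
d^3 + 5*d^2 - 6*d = d*(d - 1)*(d + 6)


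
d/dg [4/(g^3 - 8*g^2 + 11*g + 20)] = 4*(-3*g^2 + 16*g - 11)/(g^3 - 8*g^2 + 11*g + 20)^2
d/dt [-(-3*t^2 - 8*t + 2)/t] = 3 + 2/t^2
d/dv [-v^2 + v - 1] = 1 - 2*v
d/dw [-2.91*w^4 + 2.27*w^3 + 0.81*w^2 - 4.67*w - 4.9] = -11.64*w^3 + 6.81*w^2 + 1.62*w - 4.67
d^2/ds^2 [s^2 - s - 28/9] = 2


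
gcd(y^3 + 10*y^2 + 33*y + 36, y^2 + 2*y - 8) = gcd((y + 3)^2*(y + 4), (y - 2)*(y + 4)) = y + 4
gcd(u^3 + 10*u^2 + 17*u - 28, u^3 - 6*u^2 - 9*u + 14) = u - 1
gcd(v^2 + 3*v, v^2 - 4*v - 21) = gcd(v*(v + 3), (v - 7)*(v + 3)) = v + 3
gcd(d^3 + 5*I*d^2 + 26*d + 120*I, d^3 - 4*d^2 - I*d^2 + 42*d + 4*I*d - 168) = d + 6*I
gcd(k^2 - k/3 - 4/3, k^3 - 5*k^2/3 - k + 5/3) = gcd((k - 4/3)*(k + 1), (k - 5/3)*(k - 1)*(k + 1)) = k + 1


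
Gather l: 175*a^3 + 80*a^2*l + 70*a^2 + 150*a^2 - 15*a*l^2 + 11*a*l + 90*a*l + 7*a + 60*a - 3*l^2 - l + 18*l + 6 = 175*a^3 + 220*a^2 + 67*a + l^2*(-15*a - 3) + l*(80*a^2 + 101*a + 17) + 6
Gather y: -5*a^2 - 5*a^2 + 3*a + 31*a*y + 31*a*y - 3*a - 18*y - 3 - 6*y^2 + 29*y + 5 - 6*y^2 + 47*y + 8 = -10*a^2 - 12*y^2 + y*(62*a + 58) + 10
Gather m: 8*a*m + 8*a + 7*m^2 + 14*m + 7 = 8*a + 7*m^2 + m*(8*a + 14) + 7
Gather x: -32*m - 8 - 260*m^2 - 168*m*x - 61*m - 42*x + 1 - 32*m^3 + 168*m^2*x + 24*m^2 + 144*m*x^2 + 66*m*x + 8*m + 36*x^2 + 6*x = -32*m^3 - 236*m^2 - 85*m + x^2*(144*m + 36) + x*(168*m^2 - 102*m - 36) - 7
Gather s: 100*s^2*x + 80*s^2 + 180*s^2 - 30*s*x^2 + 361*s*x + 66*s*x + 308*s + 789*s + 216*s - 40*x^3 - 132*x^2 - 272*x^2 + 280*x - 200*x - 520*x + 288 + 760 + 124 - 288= s^2*(100*x + 260) + s*(-30*x^2 + 427*x + 1313) - 40*x^3 - 404*x^2 - 440*x + 884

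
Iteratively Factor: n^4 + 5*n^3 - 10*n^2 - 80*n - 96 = (n + 3)*(n^3 + 2*n^2 - 16*n - 32) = (n + 3)*(n + 4)*(n^2 - 2*n - 8) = (n - 4)*(n + 3)*(n + 4)*(n + 2)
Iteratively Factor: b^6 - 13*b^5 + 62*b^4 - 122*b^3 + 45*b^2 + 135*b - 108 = (b - 3)*(b^5 - 10*b^4 + 32*b^3 - 26*b^2 - 33*b + 36) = (b - 3)*(b - 1)*(b^4 - 9*b^3 + 23*b^2 - 3*b - 36) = (b - 3)*(b - 1)*(b + 1)*(b^3 - 10*b^2 + 33*b - 36) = (b - 3)^2*(b - 1)*(b + 1)*(b^2 - 7*b + 12) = (b - 3)^3*(b - 1)*(b + 1)*(b - 4)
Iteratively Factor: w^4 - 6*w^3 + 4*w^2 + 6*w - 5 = (w - 5)*(w^3 - w^2 - w + 1) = (w - 5)*(w + 1)*(w^2 - 2*w + 1) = (w - 5)*(w - 1)*(w + 1)*(w - 1)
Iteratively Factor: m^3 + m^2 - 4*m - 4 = (m + 1)*(m^2 - 4) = (m + 1)*(m + 2)*(m - 2)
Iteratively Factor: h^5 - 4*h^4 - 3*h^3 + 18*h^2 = (h - 3)*(h^4 - h^3 - 6*h^2) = h*(h - 3)*(h^3 - h^2 - 6*h) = h*(h - 3)*(h + 2)*(h^2 - 3*h) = h^2*(h - 3)*(h + 2)*(h - 3)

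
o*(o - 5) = o^2 - 5*o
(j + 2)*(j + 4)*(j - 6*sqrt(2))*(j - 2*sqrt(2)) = j^4 - 8*sqrt(2)*j^3 + 6*j^3 - 48*sqrt(2)*j^2 + 32*j^2 - 64*sqrt(2)*j + 144*j + 192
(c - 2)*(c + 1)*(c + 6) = c^3 + 5*c^2 - 8*c - 12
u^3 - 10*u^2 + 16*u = u*(u - 8)*(u - 2)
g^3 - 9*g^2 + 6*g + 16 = (g - 8)*(g - 2)*(g + 1)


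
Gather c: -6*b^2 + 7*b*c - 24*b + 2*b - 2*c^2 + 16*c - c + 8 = -6*b^2 - 22*b - 2*c^2 + c*(7*b + 15) + 8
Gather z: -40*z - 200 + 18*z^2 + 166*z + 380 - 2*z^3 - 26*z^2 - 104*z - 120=-2*z^3 - 8*z^2 + 22*z + 60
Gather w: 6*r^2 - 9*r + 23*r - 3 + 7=6*r^2 + 14*r + 4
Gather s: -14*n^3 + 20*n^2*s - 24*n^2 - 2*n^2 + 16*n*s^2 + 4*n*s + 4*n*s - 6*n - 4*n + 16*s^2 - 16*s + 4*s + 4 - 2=-14*n^3 - 26*n^2 - 10*n + s^2*(16*n + 16) + s*(20*n^2 + 8*n - 12) + 2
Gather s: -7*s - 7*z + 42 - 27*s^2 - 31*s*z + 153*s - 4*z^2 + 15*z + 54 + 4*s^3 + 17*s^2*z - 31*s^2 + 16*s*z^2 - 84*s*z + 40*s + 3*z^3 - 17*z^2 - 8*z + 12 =4*s^3 + s^2*(17*z - 58) + s*(16*z^2 - 115*z + 186) + 3*z^3 - 21*z^2 + 108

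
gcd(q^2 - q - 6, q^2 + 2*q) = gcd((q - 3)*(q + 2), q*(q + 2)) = q + 2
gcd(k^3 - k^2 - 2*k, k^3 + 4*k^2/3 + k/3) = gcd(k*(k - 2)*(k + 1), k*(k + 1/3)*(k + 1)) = k^2 + k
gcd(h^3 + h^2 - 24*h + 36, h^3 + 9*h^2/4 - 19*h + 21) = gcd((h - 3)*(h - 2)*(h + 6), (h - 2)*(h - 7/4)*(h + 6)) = h^2 + 4*h - 12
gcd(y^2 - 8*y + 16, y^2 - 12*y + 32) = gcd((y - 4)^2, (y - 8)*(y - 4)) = y - 4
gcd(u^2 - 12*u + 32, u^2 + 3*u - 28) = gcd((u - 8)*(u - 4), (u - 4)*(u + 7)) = u - 4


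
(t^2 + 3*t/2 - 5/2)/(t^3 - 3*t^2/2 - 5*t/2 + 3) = (2*t + 5)/(2*t^2 - t - 6)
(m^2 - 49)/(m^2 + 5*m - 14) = (m - 7)/(m - 2)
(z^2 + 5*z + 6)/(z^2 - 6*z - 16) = (z + 3)/(z - 8)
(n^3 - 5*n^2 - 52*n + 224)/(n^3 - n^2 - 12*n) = (n^2 - n - 56)/(n*(n + 3))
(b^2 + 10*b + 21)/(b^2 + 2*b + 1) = (b^2 + 10*b + 21)/(b^2 + 2*b + 1)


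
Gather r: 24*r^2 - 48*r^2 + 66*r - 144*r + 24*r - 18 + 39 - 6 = -24*r^2 - 54*r + 15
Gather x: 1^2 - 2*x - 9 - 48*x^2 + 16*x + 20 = -48*x^2 + 14*x + 12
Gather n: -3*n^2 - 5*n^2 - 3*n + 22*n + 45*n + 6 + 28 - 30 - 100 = -8*n^2 + 64*n - 96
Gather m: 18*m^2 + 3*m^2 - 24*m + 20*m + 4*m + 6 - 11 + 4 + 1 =21*m^2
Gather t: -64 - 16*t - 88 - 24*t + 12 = -40*t - 140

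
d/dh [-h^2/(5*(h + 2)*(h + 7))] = h*(-9*h - 28)/(5*(h^4 + 18*h^3 + 109*h^2 + 252*h + 196))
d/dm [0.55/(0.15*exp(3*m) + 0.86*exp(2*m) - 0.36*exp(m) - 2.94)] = (-0.2475*exp(2*m) - 0.946*exp(m) + 0.198)*exp(m)/(0.15*exp(3*m) + 0.86*exp(2*m) - 0.36*exp(m) - 2.94)^2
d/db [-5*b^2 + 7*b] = 7 - 10*b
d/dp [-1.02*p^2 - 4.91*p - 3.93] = -2.04*p - 4.91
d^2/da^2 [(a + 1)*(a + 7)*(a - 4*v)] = 6*a - 8*v + 16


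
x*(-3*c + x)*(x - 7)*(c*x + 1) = -3*c^2*x^3 + 21*c^2*x^2 + c*x^4 - 7*c*x^3 - 3*c*x^2 + 21*c*x + x^3 - 7*x^2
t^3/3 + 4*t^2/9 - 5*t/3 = t*(t/3 + 1)*(t - 5/3)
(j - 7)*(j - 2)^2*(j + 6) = j^4 - 5*j^3 - 34*j^2 + 164*j - 168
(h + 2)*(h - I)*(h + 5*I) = h^3 + 2*h^2 + 4*I*h^2 + 5*h + 8*I*h + 10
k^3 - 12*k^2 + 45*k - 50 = (k - 5)^2*(k - 2)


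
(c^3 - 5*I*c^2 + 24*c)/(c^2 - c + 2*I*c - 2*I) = c*(c^2 - 5*I*c + 24)/(c^2 - c + 2*I*c - 2*I)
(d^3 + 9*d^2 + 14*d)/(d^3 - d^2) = (d^2 + 9*d + 14)/(d*(d - 1))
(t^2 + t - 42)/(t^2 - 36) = (t + 7)/(t + 6)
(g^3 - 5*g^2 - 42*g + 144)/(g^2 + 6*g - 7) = (g^3 - 5*g^2 - 42*g + 144)/(g^2 + 6*g - 7)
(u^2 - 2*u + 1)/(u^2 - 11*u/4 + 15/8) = 8*(u^2 - 2*u + 1)/(8*u^2 - 22*u + 15)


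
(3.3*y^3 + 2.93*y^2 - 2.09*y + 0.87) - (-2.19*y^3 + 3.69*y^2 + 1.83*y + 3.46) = 5.49*y^3 - 0.76*y^2 - 3.92*y - 2.59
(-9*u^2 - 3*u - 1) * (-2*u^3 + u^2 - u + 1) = 18*u^5 - 3*u^4 + 8*u^3 - 7*u^2 - 2*u - 1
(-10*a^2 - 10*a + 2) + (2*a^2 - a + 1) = -8*a^2 - 11*a + 3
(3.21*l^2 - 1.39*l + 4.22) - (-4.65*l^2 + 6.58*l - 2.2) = 7.86*l^2 - 7.97*l + 6.42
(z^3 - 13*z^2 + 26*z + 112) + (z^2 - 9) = z^3 - 12*z^2 + 26*z + 103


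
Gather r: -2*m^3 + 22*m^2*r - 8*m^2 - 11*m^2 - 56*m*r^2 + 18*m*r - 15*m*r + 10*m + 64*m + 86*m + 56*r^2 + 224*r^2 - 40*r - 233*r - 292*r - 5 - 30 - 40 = -2*m^3 - 19*m^2 + 160*m + r^2*(280 - 56*m) + r*(22*m^2 + 3*m - 565) - 75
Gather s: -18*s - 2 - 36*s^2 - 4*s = -36*s^2 - 22*s - 2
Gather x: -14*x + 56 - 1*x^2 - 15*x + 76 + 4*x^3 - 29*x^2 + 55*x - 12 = 4*x^3 - 30*x^2 + 26*x + 120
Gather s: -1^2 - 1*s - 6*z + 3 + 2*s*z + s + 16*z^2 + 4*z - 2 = 2*s*z + 16*z^2 - 2*z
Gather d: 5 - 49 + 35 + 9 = 0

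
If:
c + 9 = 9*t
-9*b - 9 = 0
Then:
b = -1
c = 9*t - 9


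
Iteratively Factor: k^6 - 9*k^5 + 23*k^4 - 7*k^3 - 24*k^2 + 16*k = (k + 1)*(k^5 - 10*k^4 + 33*k^3 - 40*k^2 + 16*k) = (k - 1)*(k + 1)*(k^4 - 9*k^3 + 24*k^2 - 16*k) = (k - 4)*(k - 1)*(k + 1)*(k^3 - 5*k^2 + 4*k) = (k - 4)*(k - 1)^2*(k + 1)*(k^2 - 4*k) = (k - 4)^2*(k - 1)^2*(k + 1)*(k)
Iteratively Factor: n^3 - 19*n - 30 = (n + 3)*(n^2 - 3*n - 10) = (n + 2)*(n + 3)*(n - 5)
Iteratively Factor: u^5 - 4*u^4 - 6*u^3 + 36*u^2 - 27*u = (u - 3)*(u^4 - u^3 - 9*u^2 + 9*u) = (u - 3)^2*(u^3 + 2*u^2 - 3*u) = (u - 3)^2*(u - 1)*(u^2 + 3*u) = u*(u - 3)^2*(u - 1)*(u + 3)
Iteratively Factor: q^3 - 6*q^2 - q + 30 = (q + 2)*(q^2 - 8*q + 15) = (q - 5)*(q + 2)*(q - 3)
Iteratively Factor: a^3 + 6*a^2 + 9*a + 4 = (a + 4)*(a^2 + 2*a + 1) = (a + 1)*(a + 4)*(a + 1)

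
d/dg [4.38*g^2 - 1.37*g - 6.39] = 8.76*g - 1.37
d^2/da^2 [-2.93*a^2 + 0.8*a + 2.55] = -5.86000000000000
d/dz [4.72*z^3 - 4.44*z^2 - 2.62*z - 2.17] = 14.16*z^2 - 8.88*z - 2.62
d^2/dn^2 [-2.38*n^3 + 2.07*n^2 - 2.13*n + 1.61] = 4.14 - 14.28*n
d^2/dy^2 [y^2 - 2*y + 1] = 2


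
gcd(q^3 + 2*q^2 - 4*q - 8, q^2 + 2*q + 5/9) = 1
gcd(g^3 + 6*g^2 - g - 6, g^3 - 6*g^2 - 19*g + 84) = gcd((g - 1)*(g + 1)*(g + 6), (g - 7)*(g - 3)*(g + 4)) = 1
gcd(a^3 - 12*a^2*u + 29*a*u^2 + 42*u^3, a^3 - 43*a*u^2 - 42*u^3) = -a^2 + 6*a*u + 7*u^2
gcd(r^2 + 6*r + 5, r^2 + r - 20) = r + 5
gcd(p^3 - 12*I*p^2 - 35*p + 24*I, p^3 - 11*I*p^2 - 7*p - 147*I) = 1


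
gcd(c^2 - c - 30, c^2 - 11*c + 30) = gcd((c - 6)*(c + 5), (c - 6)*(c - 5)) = c - 6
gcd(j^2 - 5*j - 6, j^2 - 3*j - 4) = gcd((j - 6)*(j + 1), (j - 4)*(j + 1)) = j + 1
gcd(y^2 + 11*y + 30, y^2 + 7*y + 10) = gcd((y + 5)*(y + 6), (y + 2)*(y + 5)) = y + 5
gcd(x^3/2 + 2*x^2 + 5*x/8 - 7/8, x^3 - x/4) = x - 1/2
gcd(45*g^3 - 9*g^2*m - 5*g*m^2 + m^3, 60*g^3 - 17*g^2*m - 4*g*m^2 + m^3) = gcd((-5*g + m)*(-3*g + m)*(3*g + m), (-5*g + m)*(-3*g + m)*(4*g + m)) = 15*g^2 - 8*g*m + m^2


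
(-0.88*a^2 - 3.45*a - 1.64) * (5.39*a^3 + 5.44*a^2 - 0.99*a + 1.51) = -4.7432*a^5 - 23.3827*a^4 - 26.7364*a^3 - 6.8349*a^2 - 3.5859*a - 2.4764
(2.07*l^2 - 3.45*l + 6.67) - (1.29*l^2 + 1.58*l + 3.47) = 0.78*l^2 - 5.03*l + 3.2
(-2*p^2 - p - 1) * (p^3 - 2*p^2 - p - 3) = -2*p^5 + 3*p^4 + 3*p^3 + 9*p^2 + 4*p + 3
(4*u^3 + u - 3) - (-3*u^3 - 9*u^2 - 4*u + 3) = 7*u^3 + 9*u^2 + 5*u - 6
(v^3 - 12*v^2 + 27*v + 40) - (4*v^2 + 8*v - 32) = v^3 - 16*v^2 + 19*v + 72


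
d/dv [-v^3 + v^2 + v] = -3*v^2 + 2*v + 1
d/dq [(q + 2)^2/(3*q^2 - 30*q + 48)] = 2*(-7*q^2 + 12*q + 52)/(3*(q^4 - 20*q^3 + 132*q^2 - 320*q + 256))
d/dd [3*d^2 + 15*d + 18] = 6*d + 15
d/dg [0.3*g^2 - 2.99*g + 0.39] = 0.6*g - 2.99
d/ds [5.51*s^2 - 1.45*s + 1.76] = 11.02*s - 1.45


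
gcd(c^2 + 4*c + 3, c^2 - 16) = 1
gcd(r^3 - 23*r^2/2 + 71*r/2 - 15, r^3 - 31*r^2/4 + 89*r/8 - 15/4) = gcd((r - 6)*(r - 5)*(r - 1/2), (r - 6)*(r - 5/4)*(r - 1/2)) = r^2 - 13*r/2 + 3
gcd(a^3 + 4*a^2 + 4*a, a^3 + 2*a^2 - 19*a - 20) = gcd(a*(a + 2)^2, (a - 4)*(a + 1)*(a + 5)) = 1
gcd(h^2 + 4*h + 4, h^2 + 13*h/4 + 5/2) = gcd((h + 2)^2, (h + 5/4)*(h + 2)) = h + 2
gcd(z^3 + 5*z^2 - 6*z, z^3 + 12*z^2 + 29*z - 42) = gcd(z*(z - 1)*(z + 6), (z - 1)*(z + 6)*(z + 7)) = z^2 + 5*z - 6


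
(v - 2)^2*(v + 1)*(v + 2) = v^4 - v^3 - 6*v^2 + 4*v + 8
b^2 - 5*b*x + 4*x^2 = (b - 4*x)*(b - x)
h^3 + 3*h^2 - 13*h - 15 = (h - 3)*(h + 1)*(h + 5)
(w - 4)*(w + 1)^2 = w^3 - 2*w^2 - 7*w - 4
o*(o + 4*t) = o^2 + 4*o*t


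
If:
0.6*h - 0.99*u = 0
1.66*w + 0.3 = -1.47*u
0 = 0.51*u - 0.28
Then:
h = 0.91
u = 0.55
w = -0.67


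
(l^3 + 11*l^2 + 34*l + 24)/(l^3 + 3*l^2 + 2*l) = (l^2 + 10*l + 24)/(l*(l + 2))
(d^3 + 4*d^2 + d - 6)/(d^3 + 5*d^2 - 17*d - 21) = (d^3 + 4*d^2 + d - 6)/(d^3 + 5*d^2 - 17*d - 21)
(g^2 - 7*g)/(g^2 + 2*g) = (g - 7)/(g + 2)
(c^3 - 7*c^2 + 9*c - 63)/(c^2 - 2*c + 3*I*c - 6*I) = (c^2 - c*(7 + 3*I) + 21*I)/(c - 2)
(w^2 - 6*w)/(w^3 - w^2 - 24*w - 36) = w/(w^2 + 5*w + 6)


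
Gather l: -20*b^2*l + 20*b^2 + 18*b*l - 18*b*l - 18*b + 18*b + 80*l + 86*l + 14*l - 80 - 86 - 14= 20*b^2 + l*(180 - 20*b^2) - 180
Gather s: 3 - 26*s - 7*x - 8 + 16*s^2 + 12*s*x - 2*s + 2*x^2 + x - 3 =16*s^2 + s*(12*x - 28) + 2*x^2 - 6*x - 8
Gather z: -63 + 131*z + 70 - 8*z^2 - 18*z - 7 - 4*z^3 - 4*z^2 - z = -4*z^3 - 12*z^2 + 112*z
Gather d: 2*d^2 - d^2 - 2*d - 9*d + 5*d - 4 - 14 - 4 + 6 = d^2 - 6*d - 16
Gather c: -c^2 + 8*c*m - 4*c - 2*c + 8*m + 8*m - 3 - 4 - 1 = -c^2 + c*(8*m - 6) + 16*m - 8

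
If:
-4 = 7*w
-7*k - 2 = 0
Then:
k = -2/7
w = -4/7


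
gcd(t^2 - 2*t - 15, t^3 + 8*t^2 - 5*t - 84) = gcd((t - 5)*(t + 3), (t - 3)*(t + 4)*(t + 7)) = 1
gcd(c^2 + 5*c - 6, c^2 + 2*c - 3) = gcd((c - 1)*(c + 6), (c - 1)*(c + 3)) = c - 1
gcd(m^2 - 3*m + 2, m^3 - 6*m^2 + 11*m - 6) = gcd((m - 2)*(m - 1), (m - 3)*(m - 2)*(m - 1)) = m^2 - 3*m + 2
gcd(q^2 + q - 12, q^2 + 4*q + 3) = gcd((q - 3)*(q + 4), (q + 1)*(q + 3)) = 1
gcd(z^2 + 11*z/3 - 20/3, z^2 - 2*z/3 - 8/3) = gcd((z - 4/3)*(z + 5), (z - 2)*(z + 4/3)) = 1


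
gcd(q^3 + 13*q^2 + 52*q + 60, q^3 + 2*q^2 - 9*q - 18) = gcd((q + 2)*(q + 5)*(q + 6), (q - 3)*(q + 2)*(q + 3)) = q + 2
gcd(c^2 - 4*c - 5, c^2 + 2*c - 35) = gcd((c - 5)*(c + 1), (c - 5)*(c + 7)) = c - 5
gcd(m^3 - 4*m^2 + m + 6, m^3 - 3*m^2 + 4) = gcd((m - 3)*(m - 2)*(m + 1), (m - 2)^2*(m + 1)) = m^2 - m - 2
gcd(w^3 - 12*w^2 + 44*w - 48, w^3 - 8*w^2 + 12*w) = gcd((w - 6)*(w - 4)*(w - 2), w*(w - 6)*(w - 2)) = w^2 - 8*w + 12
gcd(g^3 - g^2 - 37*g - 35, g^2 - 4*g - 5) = g + 1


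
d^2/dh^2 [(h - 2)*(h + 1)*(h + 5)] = 6*h + 8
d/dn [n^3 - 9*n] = 3*n^2 - 9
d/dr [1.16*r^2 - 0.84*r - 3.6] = 2.32*r - 0.84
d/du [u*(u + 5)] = 2*u + 5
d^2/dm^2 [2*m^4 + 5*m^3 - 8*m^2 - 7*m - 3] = 24*m^2 + 30*m - 16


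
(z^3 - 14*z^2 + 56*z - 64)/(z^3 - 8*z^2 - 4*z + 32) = (z - 4)/(z + 2)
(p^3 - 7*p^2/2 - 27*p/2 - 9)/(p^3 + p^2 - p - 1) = (p^2 - 9*p/2 - 9)/(p^2 - 1)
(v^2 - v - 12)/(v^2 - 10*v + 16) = (v^2 - v - 12)/(v^2 - 10*v + 16)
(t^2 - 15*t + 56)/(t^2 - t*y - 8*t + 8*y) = (7 - t)/(-t + y)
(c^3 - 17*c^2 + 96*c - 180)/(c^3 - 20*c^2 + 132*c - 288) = (c - 5)/(c - 8)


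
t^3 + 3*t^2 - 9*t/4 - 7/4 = (t - 1)*(t + 1/2)*(t + 7/2)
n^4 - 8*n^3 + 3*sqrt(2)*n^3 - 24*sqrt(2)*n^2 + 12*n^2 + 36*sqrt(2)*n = n*(n - 6)*(n - 2)*(n + 3*sqrt(2))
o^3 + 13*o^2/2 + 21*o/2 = o*(o + 3)*(o + 7/2)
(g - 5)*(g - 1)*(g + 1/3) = g^3 - 17*g^2/3 + 3*g + 5/3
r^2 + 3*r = r*(r + 3)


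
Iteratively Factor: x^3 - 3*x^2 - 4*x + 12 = (x - 2)*(x^2 - x - 6) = (x - 2)*(x + 2)*(x - 3)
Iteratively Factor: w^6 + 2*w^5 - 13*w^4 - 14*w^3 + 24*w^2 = (w - 3)*(w^5 + 5*w^4 + 2*w^3 - 8*w^2) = (w - 3)*(w + 2)*(w^4 + 3*w^3 - 4*w^2) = (w - 3)*(w + 2)*(w + 4)*(w^3 - w^2) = w*(w - 3)*(w + 2)*(w + 4)*(w^2 - w) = w^2*(w - 3)*(w + 2)*(w + 4)*(w - 1)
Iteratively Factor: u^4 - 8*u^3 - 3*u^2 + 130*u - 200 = (u + 4)*(u^3 - 12*u^2 + 45*u - 50) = (u - 5)*(u + 4)*(u^2 - 7*u + 10) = (u - 5)*(u - 2)*(u + 4)*(u - 5)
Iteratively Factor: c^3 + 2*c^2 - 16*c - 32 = (c + 4)*(c^2 - 2*c - 8) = (c - 4)*(c + 4)*(c + 2)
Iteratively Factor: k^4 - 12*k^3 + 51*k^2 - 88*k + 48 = (k - 4)*(k^3 - 8*k^2 + 19*k - 12) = (k - 4)*(k - 3)*(k^2 - 5*k + 4) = (k - 4)*(k - 3)*(k - 1)*(k - 4)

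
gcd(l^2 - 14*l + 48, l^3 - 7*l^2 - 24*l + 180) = l - 6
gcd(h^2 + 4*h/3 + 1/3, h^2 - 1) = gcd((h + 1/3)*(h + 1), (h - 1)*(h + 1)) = h + 1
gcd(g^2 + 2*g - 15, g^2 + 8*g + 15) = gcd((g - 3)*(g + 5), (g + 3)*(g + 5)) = g + 5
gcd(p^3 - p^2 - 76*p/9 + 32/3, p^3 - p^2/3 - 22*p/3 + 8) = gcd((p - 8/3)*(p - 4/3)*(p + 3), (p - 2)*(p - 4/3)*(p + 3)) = p^2 + 5*p/3 - 4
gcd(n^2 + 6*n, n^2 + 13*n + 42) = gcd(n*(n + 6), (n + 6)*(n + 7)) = n + 6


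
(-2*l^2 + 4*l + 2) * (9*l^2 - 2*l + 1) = -18*l^4 + 40*l^3 + 8*l^2 + 2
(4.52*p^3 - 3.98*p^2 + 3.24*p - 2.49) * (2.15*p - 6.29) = 9.718*p^4 - 36.9878*p^3 + 32.0002*p^2 - 25.7331*p + 15.6621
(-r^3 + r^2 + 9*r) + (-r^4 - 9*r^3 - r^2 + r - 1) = -r^4 - 10*r^3 + 10*r - 1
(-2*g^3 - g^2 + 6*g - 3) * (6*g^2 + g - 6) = -12*g^5 - 8*g^4 + 47*g^3 - 6*g^2 - 39*g + 18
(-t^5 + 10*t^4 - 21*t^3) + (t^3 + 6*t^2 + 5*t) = -t^5 + 10*t^4 - 20*t^3 + 6*t^2 + 5*t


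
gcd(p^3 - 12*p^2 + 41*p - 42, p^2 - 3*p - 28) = p - 7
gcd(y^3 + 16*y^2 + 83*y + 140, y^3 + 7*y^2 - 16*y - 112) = y^2 + 11*y + 28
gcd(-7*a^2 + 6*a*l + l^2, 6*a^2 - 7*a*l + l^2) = a - l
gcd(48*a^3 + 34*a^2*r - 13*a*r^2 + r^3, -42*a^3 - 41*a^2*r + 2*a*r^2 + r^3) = -6*a^2 - 5*a*r + r^2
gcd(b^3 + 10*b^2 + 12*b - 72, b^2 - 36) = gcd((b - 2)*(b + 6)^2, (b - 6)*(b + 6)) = b + 6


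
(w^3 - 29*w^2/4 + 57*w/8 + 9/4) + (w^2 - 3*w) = w^3 - 25*w^2/4 + 33*w/8 + 9/4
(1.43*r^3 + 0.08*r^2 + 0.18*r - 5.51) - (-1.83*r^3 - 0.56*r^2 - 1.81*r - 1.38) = 3.26*r^3 + 0.64*r^2 + 1.99*r - 4.13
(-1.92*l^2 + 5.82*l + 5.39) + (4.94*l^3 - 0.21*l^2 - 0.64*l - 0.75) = 4.94*l^3 - 2.13*l^2 + 5.18*l + 4.64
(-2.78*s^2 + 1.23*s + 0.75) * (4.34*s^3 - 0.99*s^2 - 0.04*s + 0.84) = -12.0652*s^5 + 8.0904*s^4 + 2.1485*s^3 - 3.1269*s^2 + 1.0032*s + 0.63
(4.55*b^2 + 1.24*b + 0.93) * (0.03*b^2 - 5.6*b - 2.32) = 0.1365*b^4 - 25.4428*b^3 - 17.4721*b^2 - 8.0848*b - 2.1576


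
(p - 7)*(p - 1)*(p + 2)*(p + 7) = p^4 + p^3 - 51*p^2 - 49*p + 98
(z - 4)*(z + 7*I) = z^2 - 4*z + 7*I*z - 28*I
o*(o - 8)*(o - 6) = o^3 - 14*o^2 + 48*o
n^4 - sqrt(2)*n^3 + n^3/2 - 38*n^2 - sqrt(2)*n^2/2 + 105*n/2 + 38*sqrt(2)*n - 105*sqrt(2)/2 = (n - 5)*(n - 3/2)*(n + 7)*(n - sqrt(2))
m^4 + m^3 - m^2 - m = m*(m - 1)*(m + 1)^2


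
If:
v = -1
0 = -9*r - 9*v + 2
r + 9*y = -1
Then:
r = 11/9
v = -1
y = -20/81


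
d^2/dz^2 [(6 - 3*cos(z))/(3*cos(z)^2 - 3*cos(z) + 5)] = 6*(-81*(1 - cos(2*z))^2*cos(z) + 63*(1 - cos(2*z))^2 + 272*cos(z) - 198*cos(2*z) - 18*cos(3*z) + 18*cos(5*z) - 234)/(6*cos(z) - 3*cos(2*z) - 13)^3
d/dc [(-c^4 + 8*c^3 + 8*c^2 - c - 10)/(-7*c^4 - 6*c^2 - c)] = 2*(28*c^6 + 62*c^5 - 33*c^4 - 148*c^3 - 7*c^2 - 60*c - 5)/(c^2*(49*c^6 + 84*c^4 + 14*c^3 + 36*c^2 + 12*c + 1))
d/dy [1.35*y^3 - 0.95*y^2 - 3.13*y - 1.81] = 4.05*y^2 - 1.9*y - 3.13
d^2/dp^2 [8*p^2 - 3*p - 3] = 16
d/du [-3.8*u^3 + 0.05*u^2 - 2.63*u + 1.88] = -11.4*u^2 + 0.1*u - 2.63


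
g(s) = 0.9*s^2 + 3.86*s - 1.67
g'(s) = 1.8*s + 3.86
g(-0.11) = -2.08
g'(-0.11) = 3.66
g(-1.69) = -5.62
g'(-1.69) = 0.82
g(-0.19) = -2.37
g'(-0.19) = 3.52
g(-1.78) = -5.69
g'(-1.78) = 0.66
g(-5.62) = 5.06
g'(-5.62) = -6.26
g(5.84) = 51.57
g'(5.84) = 14.37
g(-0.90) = -4.42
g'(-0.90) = 2.24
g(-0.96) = -4.55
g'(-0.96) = 2.13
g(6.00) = 53.89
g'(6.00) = 14.66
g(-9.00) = 36.49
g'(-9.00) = -12.34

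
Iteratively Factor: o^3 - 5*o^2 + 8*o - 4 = (o - 1)*(o^2 - 4*o + 4) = (o - 2)*(o - 1)*(o - 2)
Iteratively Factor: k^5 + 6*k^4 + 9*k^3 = (k + 3)*(k^4 + 3*k^3) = k*(k + 3)*(k^3 + 3*k^2) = k^2*(k + 3)*(k^2 + 3*k) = k^2*(k + 3)^2*(k)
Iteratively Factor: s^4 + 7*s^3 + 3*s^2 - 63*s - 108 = (s - 3)*(s^3 + 10*s^2 + 33*s + 36) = (s - 3)*(s + 4)*(s^2 + 6*s + 9) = (s - 3)*(s + 3)*(s + 4)*(s + 3)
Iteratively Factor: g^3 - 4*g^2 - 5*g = (g)*(g^2 - 4*g - 5) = g*(g - 5)*(g + 1)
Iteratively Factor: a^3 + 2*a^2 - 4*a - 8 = (a - 2)*(a^2 + 4*a + 4) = (a - 2)*(a + 2)*(a + 2)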